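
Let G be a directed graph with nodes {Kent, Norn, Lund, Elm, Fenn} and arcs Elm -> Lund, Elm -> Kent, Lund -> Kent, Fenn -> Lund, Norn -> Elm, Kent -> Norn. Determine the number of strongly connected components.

{Elm, Kent, Lund, Norn} are all mutually reachable — one SCC of size 4.
{Fenn} is an SCC by itself.
That gives 2 strongly connected components.

2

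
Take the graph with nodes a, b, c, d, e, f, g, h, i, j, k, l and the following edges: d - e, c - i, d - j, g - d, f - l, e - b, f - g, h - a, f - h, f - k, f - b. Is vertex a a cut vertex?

Deleting a leaves 2 components (was 2), so a is not a cut vertex.

No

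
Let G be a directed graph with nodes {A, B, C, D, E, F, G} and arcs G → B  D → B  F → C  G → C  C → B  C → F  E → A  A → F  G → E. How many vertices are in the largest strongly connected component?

2

{C, F} are all mutually reachable — one SCC of size 2.
{D} is an SCC by itself.
{E} is an SCC by itself.
{A} is an SCC by itself.
{B} is an SCC by itself.
(and 1 more singleton SCC)
The largest has 2 vertices.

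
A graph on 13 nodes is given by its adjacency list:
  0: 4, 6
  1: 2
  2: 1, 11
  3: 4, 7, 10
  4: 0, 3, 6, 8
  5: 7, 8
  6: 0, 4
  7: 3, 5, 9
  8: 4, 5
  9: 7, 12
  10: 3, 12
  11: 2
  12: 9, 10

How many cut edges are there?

2

The edges on the cycle 4-0-6-4 are not bridges since each lies on that cycle.
But removing 1-2 disconnects 1 from 2; removing 2-11 disconnects 2 from 11 — these are bridges.
That makes 2 bridges.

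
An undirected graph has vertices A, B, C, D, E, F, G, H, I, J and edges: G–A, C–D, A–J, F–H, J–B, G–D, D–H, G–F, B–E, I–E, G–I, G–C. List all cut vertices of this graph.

Removing G increases the component count from 1 to 2, so G is a cut vertex.
By contrast removing C leaves 1 component; it is not a cut vertex. No other vertex is a cut vertex either.

G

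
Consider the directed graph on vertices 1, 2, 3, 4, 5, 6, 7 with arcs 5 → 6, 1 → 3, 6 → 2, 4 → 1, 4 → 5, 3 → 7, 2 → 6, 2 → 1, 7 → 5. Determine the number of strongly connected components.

{1, 2, 3, 5, 6, 7} are all mutually reachable — one SCC of size 6.
{4} is an SCC by itself.
That gives 2 strongly connected components.

2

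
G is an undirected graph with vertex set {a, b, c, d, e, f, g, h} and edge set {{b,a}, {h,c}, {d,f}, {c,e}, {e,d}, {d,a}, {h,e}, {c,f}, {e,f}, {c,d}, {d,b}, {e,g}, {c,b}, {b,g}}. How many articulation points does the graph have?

Removing d, for instance, still leaves 1 component. No single vertex removal increases the component count — the graph has no articulation points.

0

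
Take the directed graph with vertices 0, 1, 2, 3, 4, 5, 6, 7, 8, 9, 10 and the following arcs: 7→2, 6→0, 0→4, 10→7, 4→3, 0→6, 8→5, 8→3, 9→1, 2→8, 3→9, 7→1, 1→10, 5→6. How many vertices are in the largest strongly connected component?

11

{0, 1, 2, 3, 4, 5, 6, 7, 8, 9, 10} are all mutually reachable — one SCC of size 11.
The largest has 11 vertices.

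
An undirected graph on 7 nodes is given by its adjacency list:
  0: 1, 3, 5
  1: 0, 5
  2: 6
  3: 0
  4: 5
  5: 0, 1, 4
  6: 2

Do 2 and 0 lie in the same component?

The component containing 2 is {2, 6}, and 0 is not in it.

No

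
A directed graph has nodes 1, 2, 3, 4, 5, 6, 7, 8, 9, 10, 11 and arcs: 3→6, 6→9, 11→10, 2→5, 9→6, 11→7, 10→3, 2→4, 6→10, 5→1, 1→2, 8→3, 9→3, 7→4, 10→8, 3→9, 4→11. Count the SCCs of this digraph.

{3, 6, 8, 9, 10} are all mutually reachable — one SCC of size 5.
{1, 2, 5} are all mutually reachable — one SCC of size 3.
{4, 7, 11} are all mutually reachable — one SCC of size 3.
That gives 3 strongly connected components.

3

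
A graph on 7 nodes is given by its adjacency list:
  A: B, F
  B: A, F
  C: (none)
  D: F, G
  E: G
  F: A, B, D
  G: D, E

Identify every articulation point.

D, F, G

Removing D increases the component count from 2 to 3, so D is a cut vertex.
Removing F increases the component count from 2 to 3, so F is a cut vertex.
Removing G increases the component count from 2 to 3, so G is a cut vertex.
By contrast removing E leaves 2 components; it is not a cut vertex. No other vertex is a cut vertex either.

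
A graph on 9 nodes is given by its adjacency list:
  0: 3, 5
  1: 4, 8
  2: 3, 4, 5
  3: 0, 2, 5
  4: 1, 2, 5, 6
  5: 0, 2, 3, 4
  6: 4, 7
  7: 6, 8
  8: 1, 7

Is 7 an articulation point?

Deleting 7 leaves 1 component (was 1) (its neighbors 6, 8 remain connected to each other), so 7 is not a cut vertex.

No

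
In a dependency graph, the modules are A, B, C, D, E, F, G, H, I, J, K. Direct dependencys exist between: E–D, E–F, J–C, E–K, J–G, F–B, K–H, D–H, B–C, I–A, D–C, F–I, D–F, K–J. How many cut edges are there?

The edges on the cycle E-K-J-C-B-F-D-E are not bridges since each lies on that cycle.
But removing J–G disconnects J from G; removing A–I disconnects A from I; removing F–I disconnects F from I — these are bridges.
That makes 3 bridges.

3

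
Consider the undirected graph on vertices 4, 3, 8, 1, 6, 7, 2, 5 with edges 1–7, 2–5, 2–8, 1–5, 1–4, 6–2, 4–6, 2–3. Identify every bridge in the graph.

The edges on the cycle 1-4-6-2-5-1 are not bridges since each lies on that cycle.
But removing 1–7 disconnects 1 from 7; removing 2–3 disconnects 2 from 3; removing 2–8 disconnects 2 from 8 — these are bridges.

1-7, 2-3, 2-8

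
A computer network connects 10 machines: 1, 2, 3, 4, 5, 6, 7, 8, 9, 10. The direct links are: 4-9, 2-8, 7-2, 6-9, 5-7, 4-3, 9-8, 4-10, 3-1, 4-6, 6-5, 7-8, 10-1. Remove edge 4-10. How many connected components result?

4 and 10 are still connected via 4-3-1-10, so the component count stays at 1.

1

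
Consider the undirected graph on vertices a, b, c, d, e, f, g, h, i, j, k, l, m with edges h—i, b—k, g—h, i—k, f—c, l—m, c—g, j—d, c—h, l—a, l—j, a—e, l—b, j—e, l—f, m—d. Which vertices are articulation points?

Removing l increases the component count from 1 to 2, so l is a cut vertex.
By contrast removing k leaves 1 component; it is not a cut vertex. No other vertex is a cut vertex either.

l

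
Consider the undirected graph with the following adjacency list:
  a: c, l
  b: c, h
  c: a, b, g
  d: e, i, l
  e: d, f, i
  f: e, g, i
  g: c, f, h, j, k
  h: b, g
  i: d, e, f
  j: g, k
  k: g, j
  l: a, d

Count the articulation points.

1

Removing g increases the component count from 1 to 2, so g is a cut vertex.
By contrast removing a leaves 1 component; it is not a cut vertex. No other vertex is a cut vertex either.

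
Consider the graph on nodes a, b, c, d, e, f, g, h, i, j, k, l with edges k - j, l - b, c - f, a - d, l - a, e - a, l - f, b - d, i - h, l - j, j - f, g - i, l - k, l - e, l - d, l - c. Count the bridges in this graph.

2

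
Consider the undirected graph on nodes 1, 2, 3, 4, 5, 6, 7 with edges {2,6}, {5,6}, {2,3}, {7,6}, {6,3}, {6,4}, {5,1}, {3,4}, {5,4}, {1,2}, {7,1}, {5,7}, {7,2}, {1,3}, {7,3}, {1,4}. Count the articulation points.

Removing 4, for instance, still leaves 1 component. No single vertex removal increases the component count — the graph has no articulation points.

0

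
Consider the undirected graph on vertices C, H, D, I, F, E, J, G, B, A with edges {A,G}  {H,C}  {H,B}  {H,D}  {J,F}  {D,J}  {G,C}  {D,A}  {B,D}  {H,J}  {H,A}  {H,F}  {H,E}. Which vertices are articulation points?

Removing H increases the component count from 2 to 3, so H is a cut vertex.
By contrast removing B leaves 2 components; it is not a cut vertex. No other vertex is a cut vertex either.

H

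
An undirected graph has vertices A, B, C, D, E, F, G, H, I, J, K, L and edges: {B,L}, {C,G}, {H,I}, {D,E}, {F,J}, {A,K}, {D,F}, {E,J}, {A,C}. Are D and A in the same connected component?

The component containing D is {D, E, F, J}, and A is not in it.

No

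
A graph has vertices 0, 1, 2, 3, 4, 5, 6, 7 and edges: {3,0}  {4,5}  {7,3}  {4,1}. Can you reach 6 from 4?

No

The component containing 4 is {1, 4, 5}, and 6 is not in it.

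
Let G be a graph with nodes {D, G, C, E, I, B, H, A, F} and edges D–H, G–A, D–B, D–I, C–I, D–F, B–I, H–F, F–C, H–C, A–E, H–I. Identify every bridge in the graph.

A-E, A-G

The edges on the cycle D-H-F-D are not bridges since each lies on that cycle.
But removing G–A disconnects G from A; removing E–A disconnects E from A — these are bridges.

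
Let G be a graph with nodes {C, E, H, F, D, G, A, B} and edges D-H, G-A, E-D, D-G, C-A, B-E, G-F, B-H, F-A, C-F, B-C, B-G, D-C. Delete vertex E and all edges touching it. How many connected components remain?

1

With E gone, the remaining components are: {A, B, C, D, F, G, H}.
That is 1 component.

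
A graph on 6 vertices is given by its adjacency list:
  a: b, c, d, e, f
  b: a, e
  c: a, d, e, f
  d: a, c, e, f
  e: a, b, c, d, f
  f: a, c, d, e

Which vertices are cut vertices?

Removing f, for instance, still leaves 1 component. No single vertex removal increases the component count — the graph has no articulation points.

none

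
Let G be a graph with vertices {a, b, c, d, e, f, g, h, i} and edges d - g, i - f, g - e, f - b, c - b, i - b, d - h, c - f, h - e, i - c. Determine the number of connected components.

3

a is isolated — a component by itself.
Starting from d we can reach d, e, g, h. That is one component of size 4.
Starting from b we can reach b, c, f, i. That is one component of size 4.
Total: 3 components.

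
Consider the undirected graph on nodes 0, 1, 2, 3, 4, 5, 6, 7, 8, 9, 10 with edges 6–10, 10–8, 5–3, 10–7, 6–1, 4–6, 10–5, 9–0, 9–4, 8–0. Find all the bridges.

1-6, 10-5, 10-7, 3-5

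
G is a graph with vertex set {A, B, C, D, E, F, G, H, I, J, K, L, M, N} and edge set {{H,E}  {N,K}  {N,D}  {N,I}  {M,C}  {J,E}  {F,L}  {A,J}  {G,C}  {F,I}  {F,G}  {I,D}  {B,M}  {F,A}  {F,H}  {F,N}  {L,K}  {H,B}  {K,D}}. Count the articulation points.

1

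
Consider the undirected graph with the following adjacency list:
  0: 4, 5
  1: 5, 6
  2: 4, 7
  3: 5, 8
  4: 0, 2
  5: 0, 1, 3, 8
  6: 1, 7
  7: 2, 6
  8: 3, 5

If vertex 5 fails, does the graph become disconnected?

Deleting 5 raises the number of components from 1 to 2, so 5 is a cut vertex.

Yes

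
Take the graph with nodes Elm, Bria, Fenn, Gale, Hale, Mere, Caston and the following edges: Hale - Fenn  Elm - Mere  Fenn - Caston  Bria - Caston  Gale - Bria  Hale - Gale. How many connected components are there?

2

Starting from Elm we can reach Elm, Mere. That is one component of size 2.
Starting from Bria we can reach Bria, Fenn, Gale, Hale, Caston. That is one component of size 5.
Total: 2 components.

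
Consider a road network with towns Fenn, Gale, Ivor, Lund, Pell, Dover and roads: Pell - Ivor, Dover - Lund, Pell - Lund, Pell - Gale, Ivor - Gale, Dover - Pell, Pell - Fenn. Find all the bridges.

The edges on the cycle Pell-Ivor-Gale-Pell are not bridges since each lies on that cycle.
But removing Pell - Fenn disconnects Pell from Fenn — this is a bridge.

Fenn-Pell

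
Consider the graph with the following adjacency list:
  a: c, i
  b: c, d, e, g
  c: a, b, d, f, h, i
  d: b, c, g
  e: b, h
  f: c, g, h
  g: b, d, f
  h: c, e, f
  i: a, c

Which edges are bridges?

The edges on the cycle c-i-a-c are not bridges since each lies on that cycle.
Every edge lies on some cycle, so there are no bridges.

none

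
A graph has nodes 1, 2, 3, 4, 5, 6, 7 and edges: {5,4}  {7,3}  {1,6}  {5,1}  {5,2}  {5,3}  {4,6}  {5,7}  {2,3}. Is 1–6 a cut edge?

No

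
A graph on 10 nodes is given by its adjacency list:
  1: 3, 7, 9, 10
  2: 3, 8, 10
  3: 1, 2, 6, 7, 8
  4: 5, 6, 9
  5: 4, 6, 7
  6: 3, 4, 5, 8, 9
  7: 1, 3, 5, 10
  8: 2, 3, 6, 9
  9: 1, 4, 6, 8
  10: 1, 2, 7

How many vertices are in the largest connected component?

Starting from 1 we can reach 1, 2, 3, 4, 5, 6, 7, 8, 9, 10. That is one component of size 10.
The largest has 10 vertices.

10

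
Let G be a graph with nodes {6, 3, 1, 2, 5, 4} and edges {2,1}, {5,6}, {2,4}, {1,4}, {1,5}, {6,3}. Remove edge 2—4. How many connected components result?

2 and 4 are still connected via 2-1-4, so the component count stays at 1.

1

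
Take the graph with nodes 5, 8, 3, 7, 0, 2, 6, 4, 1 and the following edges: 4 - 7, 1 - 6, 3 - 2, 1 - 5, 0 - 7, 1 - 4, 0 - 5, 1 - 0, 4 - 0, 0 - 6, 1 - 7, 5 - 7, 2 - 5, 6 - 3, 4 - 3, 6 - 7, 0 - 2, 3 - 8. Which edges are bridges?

3-8

The edges on the cycle 1-4-0-1 are not bridges since each lies on that cycle.
But removing 3 - 8 disconnects 3 from 8 — this is a bridge.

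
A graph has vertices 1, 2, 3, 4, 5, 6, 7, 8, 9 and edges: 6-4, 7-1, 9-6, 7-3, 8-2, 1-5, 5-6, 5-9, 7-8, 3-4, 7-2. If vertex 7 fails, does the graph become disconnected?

Yes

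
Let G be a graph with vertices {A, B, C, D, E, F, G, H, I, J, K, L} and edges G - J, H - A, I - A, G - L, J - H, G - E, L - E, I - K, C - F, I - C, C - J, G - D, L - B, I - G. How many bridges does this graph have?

4

The edges on the cycle I-C-J-G-I are not bridges since each lies on that cycle.
But removing C - F disconnects C from F; removing K - I disconnects K from I; removing L - B disconnects L from B; removing G - D disconnects G from D — these are bridges.
That makes 4 bridges.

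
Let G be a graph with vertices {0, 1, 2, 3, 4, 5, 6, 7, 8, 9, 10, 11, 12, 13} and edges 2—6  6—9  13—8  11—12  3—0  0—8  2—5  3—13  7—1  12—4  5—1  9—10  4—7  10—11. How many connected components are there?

Starting from 0 we can reach 0, 3, 8, 13. That is one component of size 4.
Starting from 1 we can reach 1, 2, 4, 5, 6, 7, 9, 10, 11, 12. That is one component of size 10.
Total: 2 components.

2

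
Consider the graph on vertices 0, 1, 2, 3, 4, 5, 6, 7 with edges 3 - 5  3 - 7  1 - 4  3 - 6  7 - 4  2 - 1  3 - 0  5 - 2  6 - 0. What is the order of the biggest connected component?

Starting from 0 we can reach 0, 1, 2, 3, 4, 5, 6, 7. That is one component of size 8.
The largest has 8 vertices.

8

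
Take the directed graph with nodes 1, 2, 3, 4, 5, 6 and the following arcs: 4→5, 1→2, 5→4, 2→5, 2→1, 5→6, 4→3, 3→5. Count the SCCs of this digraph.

3

{3, 4, 5} are all mutually reachable — one SCC of size 3.
{1, 2} are all mutually reachable — one SCC of size 2.
{6} is an SCC by itself.
That gives 3 strongly connected components.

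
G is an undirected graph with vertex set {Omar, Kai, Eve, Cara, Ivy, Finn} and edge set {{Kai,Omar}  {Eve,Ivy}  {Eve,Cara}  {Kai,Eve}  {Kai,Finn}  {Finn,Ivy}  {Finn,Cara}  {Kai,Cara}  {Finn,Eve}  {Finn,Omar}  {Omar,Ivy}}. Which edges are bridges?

The edges on the cycle Kai-Finn-Omar-Kai are not bridges since each lies on that cycle.
Every edge lies on some cycle, so there are no bridges.

none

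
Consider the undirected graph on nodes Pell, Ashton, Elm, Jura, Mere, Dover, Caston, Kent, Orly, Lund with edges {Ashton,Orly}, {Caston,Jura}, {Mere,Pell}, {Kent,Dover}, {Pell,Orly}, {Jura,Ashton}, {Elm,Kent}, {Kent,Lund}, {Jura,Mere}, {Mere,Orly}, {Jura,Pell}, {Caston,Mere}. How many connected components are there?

2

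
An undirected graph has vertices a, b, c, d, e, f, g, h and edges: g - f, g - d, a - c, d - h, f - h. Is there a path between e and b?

The component containing e is {e}, and b is not in it.

No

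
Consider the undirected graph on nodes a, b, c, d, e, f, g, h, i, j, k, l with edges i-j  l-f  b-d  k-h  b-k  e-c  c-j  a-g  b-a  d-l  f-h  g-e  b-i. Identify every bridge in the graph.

none

The edges on the cycle b-d-l-f-h-k-b are not bridges since each lies on that cycle.
Every edge lies on some cycle, so there are no bridges.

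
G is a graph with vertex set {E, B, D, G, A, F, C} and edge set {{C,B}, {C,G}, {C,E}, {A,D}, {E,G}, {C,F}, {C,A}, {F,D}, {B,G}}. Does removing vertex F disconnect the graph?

Deleting F leaves 1 component (was 1) (its neighbors C, D remain connected to each other), so F is not a cut vertex.

No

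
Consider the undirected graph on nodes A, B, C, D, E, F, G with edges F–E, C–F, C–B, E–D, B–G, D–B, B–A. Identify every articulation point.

Removing B increases the component count from 1 to 3, so B is a cut vertex.
By contrast removing D leaves 1 component; it is not a cut vertex. No other vertex is a cut vertex either.

B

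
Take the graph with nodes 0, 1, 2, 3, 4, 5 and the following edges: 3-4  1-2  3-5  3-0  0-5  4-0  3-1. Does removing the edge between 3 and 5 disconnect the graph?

After removing 3-5, the path 3-0-5 still connects them, so the edge is not a bridge.

No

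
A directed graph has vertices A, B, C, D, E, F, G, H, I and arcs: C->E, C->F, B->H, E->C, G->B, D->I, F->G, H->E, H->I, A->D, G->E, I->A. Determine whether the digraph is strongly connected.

No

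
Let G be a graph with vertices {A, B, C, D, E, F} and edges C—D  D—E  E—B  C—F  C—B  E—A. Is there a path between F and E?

From F we can reach A, B, C, D, E, F, which includes E.

Yes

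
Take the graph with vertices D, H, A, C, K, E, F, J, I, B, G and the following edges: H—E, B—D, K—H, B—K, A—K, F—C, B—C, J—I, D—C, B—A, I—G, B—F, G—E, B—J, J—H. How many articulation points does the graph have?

Removing B increases the component count from 1 to 2, so B is a cut vertex.
By contrast removing G leaves 1 component; it is not a cut vertex. No other vertex is a cut vertex either.

1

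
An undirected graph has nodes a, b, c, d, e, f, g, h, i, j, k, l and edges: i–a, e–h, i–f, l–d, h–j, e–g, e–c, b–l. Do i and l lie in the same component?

No

The component containing i is {a, f, i}, and l is not in it.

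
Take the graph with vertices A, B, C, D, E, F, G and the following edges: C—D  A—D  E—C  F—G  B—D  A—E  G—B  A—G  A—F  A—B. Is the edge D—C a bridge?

No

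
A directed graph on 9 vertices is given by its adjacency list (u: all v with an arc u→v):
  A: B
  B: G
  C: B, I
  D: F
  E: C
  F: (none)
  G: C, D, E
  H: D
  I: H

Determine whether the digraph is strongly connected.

There is no directed path from H to B, so the graph is not strongly connected.

No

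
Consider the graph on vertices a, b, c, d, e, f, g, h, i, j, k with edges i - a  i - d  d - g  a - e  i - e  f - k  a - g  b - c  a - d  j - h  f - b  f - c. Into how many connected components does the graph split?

Starting from h we can reach h, j. That is one component of size 2.
Starting from b we can reach b, c, f, k. That is one component of size 4.
Starting from a we can reach a, d, e, g, i. That is one component of size 5.
Total: 3 components.

3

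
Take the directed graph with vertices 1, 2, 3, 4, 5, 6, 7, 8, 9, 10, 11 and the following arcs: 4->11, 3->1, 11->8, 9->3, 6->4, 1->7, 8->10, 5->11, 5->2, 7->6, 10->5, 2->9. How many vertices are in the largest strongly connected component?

11

{1, 2, 3, 4, 5, 6, 7, 8, 9, 10, 11} are all mutually reachable — one SCC of size 11.
The largest has 11 vertices.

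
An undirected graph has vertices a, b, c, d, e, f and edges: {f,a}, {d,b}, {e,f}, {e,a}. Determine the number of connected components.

c is isolated — a component by itself.
Starting from b we can reach b, d. That is one component of size 2.
Starting from a we can reach a, e, f. That is one component of size 3.
Total: 3 components.

3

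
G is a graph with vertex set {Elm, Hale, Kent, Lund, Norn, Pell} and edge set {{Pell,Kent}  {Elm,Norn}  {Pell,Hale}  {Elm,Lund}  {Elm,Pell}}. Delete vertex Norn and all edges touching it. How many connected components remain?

With Norn gone, the remaining components are: {Elm, Hale, Kent, Lund, Pell}.
That is 1 component.

1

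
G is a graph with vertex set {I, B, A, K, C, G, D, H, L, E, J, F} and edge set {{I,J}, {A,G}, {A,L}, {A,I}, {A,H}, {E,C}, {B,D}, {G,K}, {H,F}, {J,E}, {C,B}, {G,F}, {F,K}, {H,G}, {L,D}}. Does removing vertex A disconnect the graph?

Deleting A raises the number of components from 1 to 2, so A is a cut vertex.

Yes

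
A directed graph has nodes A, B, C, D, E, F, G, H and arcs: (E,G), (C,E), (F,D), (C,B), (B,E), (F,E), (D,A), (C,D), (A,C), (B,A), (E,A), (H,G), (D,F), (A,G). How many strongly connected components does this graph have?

3

{A, B, C, D, E, F} are all mutually reachable — one SCC of size 6.
{G} is an SCC by itself.
{H} is an SCC by itself.
That gives 3 strongly connected components.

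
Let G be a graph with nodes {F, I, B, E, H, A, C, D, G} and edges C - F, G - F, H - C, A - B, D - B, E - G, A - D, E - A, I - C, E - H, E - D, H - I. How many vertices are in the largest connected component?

Starting from A we can reach A, B, C, D, E, F, G, H, I. That is one component of size 9.
The largest has 9 vertices.

9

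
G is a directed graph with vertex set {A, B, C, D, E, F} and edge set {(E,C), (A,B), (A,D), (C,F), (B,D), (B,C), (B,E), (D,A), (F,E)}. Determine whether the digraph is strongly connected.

There is no directed path from F to D, so the graph is not strongly connected.

No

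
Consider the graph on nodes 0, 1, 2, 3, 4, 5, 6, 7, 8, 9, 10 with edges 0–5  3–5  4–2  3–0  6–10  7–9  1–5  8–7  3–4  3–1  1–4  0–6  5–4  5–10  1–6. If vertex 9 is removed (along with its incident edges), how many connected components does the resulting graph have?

With 9 gone, the remaining components are: {7, 8}; {0, 1, 2, 3, 4, 5, 6, 10}.
That is 2 components.

2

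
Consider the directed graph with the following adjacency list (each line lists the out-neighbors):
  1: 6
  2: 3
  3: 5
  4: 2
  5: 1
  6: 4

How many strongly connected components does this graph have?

1

{1, 2, 3, 4, 5, 6} are all mutually reachable — one SCC of size 6.
That gives 1 strongly connected component.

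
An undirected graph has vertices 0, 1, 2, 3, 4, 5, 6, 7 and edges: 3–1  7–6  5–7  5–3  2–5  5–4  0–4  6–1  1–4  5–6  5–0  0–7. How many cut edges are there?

The edges on the cycle 5-0-4-5 are not bridges since each lies on that cycle.
But removing 5–2 disconnects 5 from 2 — this is a bridge.

1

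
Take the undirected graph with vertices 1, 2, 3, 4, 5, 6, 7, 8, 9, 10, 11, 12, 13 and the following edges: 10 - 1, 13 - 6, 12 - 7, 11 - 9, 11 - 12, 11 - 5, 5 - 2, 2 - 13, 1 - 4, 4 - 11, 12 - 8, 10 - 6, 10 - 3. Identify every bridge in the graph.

10-3, 11-12, 11-9, 12-7, 12-8

The edges on the cycle 10-1-4-11-5-2-13-6-10 are not bridges since each lies on that cycle.
But removing 12 - 8 disconnects 12 from 8; removing 9 - 11 disconnects 9 from 11; removing 12 - 11 disconnects 12 from 11; removing 12 - 7 disconnects 12 from 7 — these are bridges.
In total 5 edges are bridges.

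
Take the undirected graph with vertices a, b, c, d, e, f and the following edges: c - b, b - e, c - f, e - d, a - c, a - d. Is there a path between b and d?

Yes

From b we can reach a, b, c, d, e, f, which includes d.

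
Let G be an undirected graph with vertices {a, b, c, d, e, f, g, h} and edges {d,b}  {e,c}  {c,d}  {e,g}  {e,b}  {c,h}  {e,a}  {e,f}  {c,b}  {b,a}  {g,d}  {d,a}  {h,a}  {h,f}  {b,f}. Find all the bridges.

none

The edges on the cycle e-c-d-a-e are not bridges since each lies on that cycle.
Every edge lies on some cycle, so there are no bridges.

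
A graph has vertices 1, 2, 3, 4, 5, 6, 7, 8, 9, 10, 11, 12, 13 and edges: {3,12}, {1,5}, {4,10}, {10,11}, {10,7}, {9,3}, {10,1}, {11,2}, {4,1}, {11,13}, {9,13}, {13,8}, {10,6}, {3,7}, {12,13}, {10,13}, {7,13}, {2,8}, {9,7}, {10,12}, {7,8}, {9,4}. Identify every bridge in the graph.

The edges on the cycle 9-4-10-11-13-8-7-9 are not bridges since each lies on that cycle.
But removing 1–5 disconnects 1 from 5; removing 6–10 disconnects 6 from 10 — these are bridges.

1-5, 10-6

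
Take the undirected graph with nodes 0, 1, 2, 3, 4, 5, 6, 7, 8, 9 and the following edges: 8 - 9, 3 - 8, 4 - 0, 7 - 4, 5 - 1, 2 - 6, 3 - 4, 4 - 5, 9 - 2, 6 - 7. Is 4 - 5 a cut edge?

Yes

Removing 4 - 5 leaves no path between 4 and 5: the component count goes from 1 to 2. So it is a bridge.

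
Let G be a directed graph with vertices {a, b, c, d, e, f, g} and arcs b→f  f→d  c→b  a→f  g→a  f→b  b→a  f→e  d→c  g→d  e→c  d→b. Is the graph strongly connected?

There is no directed path from c to g, so the graph is not strongly connected.

No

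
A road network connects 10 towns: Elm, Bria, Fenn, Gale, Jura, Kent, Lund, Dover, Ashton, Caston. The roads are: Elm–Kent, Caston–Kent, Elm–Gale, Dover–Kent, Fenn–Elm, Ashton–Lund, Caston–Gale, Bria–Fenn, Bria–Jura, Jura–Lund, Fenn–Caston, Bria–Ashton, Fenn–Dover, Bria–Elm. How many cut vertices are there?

1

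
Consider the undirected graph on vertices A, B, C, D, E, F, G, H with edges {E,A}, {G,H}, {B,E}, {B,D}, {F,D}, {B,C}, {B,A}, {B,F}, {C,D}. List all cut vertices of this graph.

Removing B increases the component count from 2 to 3, so B is a cut vertex.
By contrast removing G leaves 2 components; it is not a cut vertex. No other vertex is a cut vertex either.

B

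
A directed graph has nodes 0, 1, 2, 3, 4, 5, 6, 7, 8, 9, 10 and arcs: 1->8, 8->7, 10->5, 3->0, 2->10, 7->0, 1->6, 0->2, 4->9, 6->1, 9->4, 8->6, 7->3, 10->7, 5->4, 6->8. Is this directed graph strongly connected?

No

There is no directed path from 9 to 3, so the graph is not strongly connected.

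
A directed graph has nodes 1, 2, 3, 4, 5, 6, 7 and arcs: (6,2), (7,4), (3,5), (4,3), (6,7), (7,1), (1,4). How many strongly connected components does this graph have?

{4} is an SCC by itself.
{5} is an SCC by itself.
{2} is an SCC by itself.
{3} is an SCC by itself.
{6} is an SCC by itself.
(and 2 more singleton SCCs)
That gives 7 strongly connected components.

7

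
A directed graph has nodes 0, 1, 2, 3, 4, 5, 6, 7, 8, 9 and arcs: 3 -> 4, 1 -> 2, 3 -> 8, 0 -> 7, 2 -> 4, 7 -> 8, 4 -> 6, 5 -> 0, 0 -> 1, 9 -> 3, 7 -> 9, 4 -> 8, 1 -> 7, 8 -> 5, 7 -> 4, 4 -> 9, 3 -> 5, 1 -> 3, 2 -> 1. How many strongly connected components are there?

2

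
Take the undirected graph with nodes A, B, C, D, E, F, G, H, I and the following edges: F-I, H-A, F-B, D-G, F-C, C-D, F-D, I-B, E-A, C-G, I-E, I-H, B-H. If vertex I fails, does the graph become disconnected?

Deleting I leaves 1 component (was 1) (its neighbors B, E, F, H remain connected to each other), so I is not a cut vertex.

No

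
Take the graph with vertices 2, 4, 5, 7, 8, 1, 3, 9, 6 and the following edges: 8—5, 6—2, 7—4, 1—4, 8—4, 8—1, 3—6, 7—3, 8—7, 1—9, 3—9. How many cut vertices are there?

3

Removing 3 increases the component count from 1 to 2, so 3 is a cut vertex.
Removing 6 increases the component count from 1 to 2, so 6 is a cut vertex.
Removing 8 increases the component count from 1 to 2, so 8 is a cut vertex.
By contrast removing 9 leaves 1 component; it is not a cut vertex. No other vertex is a cut vertex either.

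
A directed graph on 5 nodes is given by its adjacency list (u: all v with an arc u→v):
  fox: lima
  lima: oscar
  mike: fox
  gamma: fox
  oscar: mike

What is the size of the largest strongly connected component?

{fox, lima, mike, oscar} are all mutually reachable — one SCC of size 4.
{gamma} is an SCC by itself.
The largest has 4 vertices.

4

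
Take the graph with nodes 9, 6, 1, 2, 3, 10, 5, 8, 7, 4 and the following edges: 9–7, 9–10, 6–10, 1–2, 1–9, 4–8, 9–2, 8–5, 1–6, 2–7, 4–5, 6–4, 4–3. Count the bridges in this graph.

2

The edges on the cycle 4-8-5-4 are not bridges since each lies on that cycle.
But removing 6–4 disconnects 6 from 4; removing 3–4 disconnects 3 from 4 — these are bridges.
That makes 2 bridges.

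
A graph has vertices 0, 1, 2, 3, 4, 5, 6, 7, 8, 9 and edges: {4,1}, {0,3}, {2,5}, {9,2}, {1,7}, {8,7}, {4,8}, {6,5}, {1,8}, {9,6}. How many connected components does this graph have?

Starting from 0 we can reach 0, 3. That is one component of size 2.
Starting from 2 we can reach 2, 5, 6, 9. That is one component of size 4.
Starting from 1 we can reach 1, 4, 7, 8. That is one component of size 4.
Total: 3 components.

3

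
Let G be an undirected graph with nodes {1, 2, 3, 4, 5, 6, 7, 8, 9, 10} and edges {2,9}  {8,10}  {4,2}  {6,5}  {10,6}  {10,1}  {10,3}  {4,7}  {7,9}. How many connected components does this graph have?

2

Starting from 2 we can reach 2, 4, 7, 9. That is one component of size 4.
Starting from 1 we can reach 1, 3, 5, 6, 8, 10. That is one component of size 6.
Total: 2 components.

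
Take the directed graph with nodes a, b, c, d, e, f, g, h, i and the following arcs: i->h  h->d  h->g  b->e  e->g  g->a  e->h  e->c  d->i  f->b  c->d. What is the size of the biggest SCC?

{d, h, i} are all mutually reachable — one SCC of size 3.
{g} is an SCC by itself.
{b} is an SCC by itself.
{a} is an SCC by itself.
{e} is an SCC by itself.
(and 2 more singleton SCCs)
The largest has 3 vertices.

3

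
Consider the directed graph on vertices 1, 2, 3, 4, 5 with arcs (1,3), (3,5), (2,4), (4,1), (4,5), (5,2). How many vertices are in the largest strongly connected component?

{1, 2, 3, 4, 5} are all mutually reachable — one SCC of size 5.
The largest has 5 vertices.

5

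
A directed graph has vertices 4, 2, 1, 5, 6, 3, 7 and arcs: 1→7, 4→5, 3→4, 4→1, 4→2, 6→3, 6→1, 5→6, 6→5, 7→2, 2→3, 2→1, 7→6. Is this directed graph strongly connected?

From 7 we can reach every vertex (1, 2, 3, 4, 5, 6, 7), and every vertex can reach 7 (1, 2, 3, 4, 5, 6, 7). So the whole graph is one strongly connected component.

Yes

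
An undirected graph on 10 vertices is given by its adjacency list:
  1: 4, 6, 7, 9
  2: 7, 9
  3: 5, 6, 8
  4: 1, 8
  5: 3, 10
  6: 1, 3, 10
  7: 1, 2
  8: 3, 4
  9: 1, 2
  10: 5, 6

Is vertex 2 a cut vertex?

No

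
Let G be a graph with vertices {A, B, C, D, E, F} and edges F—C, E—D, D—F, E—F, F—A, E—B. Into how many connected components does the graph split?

1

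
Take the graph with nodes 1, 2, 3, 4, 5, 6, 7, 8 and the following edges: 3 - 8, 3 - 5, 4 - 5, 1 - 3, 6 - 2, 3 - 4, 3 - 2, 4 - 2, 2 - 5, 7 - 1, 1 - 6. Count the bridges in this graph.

2

The edges on the cycle 1-3-4-2-6-1 are not bridges since each lies on that cycle.
But removing 8 - 3 disconnects 8 from 3; removing 1 - 7 disconnects 1 from 7 — these are bridges.
That makes 2 bridges.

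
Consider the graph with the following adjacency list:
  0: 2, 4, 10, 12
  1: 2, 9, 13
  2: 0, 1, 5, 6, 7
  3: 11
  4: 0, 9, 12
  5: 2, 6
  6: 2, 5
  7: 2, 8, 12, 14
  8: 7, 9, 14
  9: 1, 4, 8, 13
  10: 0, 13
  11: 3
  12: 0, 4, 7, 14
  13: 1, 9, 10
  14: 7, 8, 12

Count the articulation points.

1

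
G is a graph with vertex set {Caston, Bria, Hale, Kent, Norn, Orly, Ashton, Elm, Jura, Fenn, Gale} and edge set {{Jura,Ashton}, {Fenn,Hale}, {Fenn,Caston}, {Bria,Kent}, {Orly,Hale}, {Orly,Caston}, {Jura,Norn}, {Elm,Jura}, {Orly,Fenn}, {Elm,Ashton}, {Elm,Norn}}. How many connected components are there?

Gale is isolated — a component by itself.
Starting from Bria we can reach Bria, Kent. That is one component of size 2.
Starting from Fenn we can reach Fenn, Hale, Orly, Caston. That is one component of size 4.
Starting from Elm we can reach Elm, Jura, Norn, Ashton. That is one component of size 4.
Total: 4 components.

4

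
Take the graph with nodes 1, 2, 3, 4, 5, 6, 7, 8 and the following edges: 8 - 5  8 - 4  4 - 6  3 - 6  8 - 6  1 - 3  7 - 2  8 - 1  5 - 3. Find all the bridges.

2-7

The edges on the cycle 8-4-6-8 are not bridges since each lies on that cycle.
But removing 7 - 2 disconnects 7 from 2 — this is a bridge.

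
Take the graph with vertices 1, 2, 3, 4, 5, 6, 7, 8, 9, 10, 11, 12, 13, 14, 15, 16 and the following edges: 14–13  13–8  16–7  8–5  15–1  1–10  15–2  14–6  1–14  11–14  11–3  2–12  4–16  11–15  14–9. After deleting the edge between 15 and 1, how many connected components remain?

15 and 1 are still connected via 15-11-14-1, so the component count stays at 2.

2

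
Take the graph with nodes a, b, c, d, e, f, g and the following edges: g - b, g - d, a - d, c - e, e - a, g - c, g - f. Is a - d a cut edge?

No

After removing a - d, the path a-e-c-g-d still connects them, so the edge is not a bridge.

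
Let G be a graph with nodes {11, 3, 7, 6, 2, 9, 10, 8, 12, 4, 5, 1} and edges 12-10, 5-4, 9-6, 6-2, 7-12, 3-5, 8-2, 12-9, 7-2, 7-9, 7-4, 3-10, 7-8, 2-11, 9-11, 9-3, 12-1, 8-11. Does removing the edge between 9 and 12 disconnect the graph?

No

After removing 9-12, the path 9-7-12 still connects them, so the edge is not a bridge.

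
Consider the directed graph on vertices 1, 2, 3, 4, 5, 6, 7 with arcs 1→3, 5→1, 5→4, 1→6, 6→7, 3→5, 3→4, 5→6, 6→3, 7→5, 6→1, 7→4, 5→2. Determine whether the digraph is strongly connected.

There is no directed path from 4 to 6, so the graph is not strongly connected.

No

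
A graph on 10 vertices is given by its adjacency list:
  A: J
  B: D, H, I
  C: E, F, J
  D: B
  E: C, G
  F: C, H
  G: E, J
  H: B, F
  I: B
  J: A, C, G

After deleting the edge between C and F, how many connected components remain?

2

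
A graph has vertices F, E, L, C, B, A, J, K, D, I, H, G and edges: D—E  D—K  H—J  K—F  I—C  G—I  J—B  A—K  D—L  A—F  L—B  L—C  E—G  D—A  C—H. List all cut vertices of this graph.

Removing D increases the component count from 1 to 2, so D is a cut vertex.
By contrast removing C leaves 1 component; it is not a cut vertex. No other vertex is a cut vertex either.

D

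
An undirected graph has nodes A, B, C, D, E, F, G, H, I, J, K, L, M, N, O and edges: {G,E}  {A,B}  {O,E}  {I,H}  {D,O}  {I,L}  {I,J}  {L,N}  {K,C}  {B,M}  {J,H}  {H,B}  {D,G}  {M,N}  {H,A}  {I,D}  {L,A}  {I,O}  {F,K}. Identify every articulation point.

Removing I increases the component count from 2 to 3, so I is a cut vertex.
Removing K increases the component count from 2 to 3, so K is a cut vertex.
By contrast removing O leaves 2 components; it is not a cut vertex. No other vertex is a cut vertex either.

I, K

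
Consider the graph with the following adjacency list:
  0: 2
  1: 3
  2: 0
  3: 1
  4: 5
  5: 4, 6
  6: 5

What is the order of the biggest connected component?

Starting from 1 we can reach 1, 3. That is one component of size 2.
Starting from 0 we can reach 0, 2. That is one component of size 2.
Starting from 4 we can reach 4, 5, 6. That is one component of size 3.
The largest has 3 vertices.

3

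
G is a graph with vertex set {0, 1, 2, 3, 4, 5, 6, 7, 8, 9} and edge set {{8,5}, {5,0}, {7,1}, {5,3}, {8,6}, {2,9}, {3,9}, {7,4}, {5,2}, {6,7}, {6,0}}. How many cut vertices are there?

3

Removing 5 increases the component count from 1 to 2, so 5 is a cut vertex.
Removing 6 increases the component count from 1 to 2, so 6 is a cut vertex.
Removing 7 increases the component count from 1 to 3, so 7 is a cut vertex.
By contrast removing 2 leaves 1 component; it is not a cut vertex. No other vertex is a cut vertex either.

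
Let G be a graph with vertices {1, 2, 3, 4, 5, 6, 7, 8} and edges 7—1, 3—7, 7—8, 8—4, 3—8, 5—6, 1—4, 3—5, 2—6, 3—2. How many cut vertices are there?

1

Removing 3 increases the component count from 1 to 2, so 3 is a cut vertex.
By contrast removing 7 leaves 1 component; it is not a cut vertex. No other vertex is a cut vertex either.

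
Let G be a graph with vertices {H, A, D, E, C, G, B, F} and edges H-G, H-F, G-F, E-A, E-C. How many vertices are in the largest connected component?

B is isolated — a component by itself.
D is isolated — a component by itself.
Starting from F we can reach F, G, H. That is one component of size 3.
Starting from A we can reach A, C, E. That is one component of size 3.
The largest has 3 vertices.

3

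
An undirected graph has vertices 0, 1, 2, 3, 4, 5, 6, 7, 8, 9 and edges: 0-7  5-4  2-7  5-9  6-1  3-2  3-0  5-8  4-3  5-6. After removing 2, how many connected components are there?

1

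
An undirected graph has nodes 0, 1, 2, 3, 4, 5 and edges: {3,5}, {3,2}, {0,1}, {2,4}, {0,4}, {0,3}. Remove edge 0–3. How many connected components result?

1

0 and 3 are still connected via 0-4-2-3, so the component count stays at 1.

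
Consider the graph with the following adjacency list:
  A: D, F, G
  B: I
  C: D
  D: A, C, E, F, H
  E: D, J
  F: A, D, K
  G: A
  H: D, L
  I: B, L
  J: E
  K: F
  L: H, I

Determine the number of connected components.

Starting from A we can reach A, B, C, D, E, F, G, H, I, J, K, L. That is one component of size 12.
Total: 1 component.

1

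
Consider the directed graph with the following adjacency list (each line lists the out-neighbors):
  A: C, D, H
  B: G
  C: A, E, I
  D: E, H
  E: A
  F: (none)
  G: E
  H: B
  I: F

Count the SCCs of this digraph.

3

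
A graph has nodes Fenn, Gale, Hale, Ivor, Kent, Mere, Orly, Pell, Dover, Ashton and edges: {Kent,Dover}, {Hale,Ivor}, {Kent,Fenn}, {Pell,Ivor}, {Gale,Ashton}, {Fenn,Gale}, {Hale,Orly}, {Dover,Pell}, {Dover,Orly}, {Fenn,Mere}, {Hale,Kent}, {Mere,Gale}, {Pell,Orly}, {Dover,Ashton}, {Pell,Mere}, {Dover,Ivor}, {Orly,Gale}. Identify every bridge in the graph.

The edges on the cycle Hale-Kent-Dover-Pell-Ivor-Hale are not bridges since each lies on that cycle.
Every edge lies on some cycle, so there are no bridges.

none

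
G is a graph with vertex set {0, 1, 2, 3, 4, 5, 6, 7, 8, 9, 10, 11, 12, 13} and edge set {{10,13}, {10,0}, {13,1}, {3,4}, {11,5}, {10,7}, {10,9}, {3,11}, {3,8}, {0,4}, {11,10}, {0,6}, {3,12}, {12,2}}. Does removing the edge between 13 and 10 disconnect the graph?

Yes

Removing 13—10 leaves no path between 13 and 10: the component count goes from 1 to 2. So it is a bridge.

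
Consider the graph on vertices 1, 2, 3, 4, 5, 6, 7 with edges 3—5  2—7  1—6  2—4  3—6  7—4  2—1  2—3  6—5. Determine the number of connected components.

1

Starting from 1 we can reach 1, 2, 3, 4, 5, 6, 7. That is one component of size 7.
Total: 1 component.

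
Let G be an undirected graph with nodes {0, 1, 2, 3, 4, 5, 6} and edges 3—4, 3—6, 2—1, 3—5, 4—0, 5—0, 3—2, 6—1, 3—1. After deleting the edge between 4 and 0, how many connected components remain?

1

4 and 0 are still connected via 4-3-5-0, so the component count stays at 1.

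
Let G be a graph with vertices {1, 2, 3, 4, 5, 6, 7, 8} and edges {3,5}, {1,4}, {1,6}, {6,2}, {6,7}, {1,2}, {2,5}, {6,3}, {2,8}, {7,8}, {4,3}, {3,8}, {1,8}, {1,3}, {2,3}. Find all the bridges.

The edges on the cycle 1-4-3-6-1 are not bridges since each lies on that cycle.
Every edge lies on some cycle, so there are no bridges.

none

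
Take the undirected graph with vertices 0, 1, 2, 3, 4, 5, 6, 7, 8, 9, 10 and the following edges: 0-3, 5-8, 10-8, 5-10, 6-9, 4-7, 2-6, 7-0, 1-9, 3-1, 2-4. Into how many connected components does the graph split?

Starting from 5 we can reach 5, 8, 10. That is one component of size 3.
Starting from 0 we can reach 0, 1, 2, 3, 4, 6, 7, 9. That is one component of size 8.
Total: 2 components.

2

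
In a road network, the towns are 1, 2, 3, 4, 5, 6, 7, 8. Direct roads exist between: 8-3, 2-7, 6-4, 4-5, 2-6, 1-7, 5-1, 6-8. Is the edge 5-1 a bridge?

After removing 5-1, the path 5-4-6-2-7-1 still connects them, so the edge is not a bridge.

No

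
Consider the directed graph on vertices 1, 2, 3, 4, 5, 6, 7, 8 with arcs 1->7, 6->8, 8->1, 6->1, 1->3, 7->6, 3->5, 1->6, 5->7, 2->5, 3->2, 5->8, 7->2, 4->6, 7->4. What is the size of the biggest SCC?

8

{1, 2, 3, 4, 5, 6, 7, 8} are all mutually reachable — one SCC of size 8.
The largest has 8 vertices.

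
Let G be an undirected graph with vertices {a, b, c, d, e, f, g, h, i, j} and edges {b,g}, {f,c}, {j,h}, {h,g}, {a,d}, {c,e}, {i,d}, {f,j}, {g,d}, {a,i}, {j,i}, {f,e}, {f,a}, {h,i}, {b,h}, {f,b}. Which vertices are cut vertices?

f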